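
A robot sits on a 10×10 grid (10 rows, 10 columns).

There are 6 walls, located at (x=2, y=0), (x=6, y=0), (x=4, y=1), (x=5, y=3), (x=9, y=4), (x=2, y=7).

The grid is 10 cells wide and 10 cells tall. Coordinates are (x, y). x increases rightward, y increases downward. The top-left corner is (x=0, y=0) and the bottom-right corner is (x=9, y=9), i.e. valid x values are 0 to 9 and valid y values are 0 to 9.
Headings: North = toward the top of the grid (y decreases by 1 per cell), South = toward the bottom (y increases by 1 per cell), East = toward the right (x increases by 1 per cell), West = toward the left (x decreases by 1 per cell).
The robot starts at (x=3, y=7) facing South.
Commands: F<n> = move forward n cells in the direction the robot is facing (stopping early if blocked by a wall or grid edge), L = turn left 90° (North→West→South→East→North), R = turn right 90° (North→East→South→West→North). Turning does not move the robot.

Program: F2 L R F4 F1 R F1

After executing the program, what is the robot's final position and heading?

Answer: Final position: (x=2, y=9), facing West

Derivation:
Start: (x=3, y=7), facing South
  F2: move forward 2, now at (x=3, y=9)
  L: turn left, now facing East
  R: turn right, now facing South
  F4: move forward 0/4 (blocked), now at (x=3, y=9)
  F1: move forward 0/1 (blocked), now at (x=3, y=9)
  R: turn right, now facing West
  F1: move forward 1, now at (x=2, y=9)
Final: (x=2, y=9), facing West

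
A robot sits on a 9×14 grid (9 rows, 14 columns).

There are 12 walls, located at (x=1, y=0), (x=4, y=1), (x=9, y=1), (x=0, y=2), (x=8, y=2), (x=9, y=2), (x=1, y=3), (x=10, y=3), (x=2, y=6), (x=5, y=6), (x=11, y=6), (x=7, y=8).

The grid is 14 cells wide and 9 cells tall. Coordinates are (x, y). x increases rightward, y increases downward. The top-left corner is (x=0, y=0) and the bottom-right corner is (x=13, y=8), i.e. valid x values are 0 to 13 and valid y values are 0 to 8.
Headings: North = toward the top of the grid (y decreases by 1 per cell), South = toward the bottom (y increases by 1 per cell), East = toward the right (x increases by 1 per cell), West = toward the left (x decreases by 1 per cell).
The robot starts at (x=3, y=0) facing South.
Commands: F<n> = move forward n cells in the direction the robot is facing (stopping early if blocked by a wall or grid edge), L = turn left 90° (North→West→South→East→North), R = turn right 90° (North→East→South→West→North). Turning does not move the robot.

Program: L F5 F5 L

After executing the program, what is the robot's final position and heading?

Start: (x=3, y=0), facing South
  L: turn left, now facing East
  F5: move forward 5, now at (x=8, y=0)
  F5: move forward 5, now at (x=13, y=0)
  L: turn left, now facing North
Final: (x=13, y=0), facing North

Answer: Final position: (x=13, y=0), facing North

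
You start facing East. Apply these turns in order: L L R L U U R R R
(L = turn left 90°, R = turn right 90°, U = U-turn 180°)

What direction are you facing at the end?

Start: East
  L (left (90° counter-clockwise)) -> North
  L (left (90° counter-clockwise)) -> West
  R (right (90° clockwise)) -> North
  L (left (90° counter-clockwise)) -> West
  U (U-turn (180°)) -> East
  U (U-turn (180°)) -> West
  R (right (90° clockwise)) -> North
  R (right (90° clockwise)) -> East
  R (right (90° clockwise)) -> South
Final: South

Answer: Final heading: South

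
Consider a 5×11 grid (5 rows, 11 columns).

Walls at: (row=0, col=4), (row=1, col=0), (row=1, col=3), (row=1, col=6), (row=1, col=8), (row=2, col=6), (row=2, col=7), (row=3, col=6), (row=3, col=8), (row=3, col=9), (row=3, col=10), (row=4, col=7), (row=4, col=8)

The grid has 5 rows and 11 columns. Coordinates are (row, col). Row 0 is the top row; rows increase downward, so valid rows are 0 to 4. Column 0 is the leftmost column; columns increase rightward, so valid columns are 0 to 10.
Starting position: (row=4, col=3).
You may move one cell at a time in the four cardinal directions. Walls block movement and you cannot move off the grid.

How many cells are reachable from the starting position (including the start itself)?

Answer: Reachable cells: 39

Derivation:
BFS flood-fill from (row=4, col=3):
  Distance 0: (row=4, col=3)
  Distance 1: (row=3, col=3), (row=4, col=2), (row=4, col=4)
  Distance 2: (row=2, col=3), (row=3, col=2), (row=3, col=4), (row=4, col=1), (row=4, col=5)
  Distance 3: (row=2, col=2), (row=2, col=4), (row=3, col=1), (row=3, col=5), (row=4, col=0), (row=4, col=6)
  Distance 4: (row=1, col=2), (row=1, col=4), (row=2, col=1), (row=2, col=5), (row=3, col=0)
  Distance 5: (row=0, col=2), (row=1, col=1), (row=1, col=5), (row=2, col=0)
  Distance 6: (row=0, col=1), (row=0, col=3), (row=0, col=5)
  Distance 7: (row=0, col=0), (row=0, col=6)
  Distance 8: (row=0, col=7)
  Distance 9: (row=0, col=8), (row=1, col=7)
  Distance 10: (row=0, col=9)
  Distance 11: (row=0, col=10), (row=1, col=9)
  Distance 12: (row=1, col=10), (row=2, col=9)
  Distance 13: (row=2, col=8), (row=2, col=10)
Total reachable: 39 (grid has 42 open cells total)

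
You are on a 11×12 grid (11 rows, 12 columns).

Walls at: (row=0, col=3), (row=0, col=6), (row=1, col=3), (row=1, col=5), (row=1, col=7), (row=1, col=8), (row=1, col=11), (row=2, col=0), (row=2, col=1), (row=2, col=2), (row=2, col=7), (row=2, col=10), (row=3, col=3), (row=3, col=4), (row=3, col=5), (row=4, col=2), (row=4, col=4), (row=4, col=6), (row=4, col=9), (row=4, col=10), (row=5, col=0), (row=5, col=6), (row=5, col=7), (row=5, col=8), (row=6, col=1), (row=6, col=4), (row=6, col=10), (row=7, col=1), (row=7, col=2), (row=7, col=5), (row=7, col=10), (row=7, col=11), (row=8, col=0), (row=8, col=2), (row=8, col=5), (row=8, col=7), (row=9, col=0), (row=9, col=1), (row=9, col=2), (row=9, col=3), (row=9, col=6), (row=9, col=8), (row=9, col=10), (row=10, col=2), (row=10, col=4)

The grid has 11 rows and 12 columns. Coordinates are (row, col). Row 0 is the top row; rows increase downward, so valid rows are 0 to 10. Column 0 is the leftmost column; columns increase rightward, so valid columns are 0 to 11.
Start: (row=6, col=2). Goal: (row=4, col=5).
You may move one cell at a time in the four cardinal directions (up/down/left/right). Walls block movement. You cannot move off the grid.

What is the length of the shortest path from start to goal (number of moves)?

BFS from (row=6, col=2) until reaching (row=4, col=5):
  Distance 0: (row=6, col=2)
  Distance 1: (row=5, col=2), (row=6, col=3)
  Distance 2: (row=5, col=1), (row=5, col=3), (row=7, col=3)
  Distance 3: (row=4, col=1), (row=4, col=3), (row=5, col=4), (row=7, col=4), (row=8, col=3)
  Distance 4: (row=3, col=1), (row=4, col=0), (row=5, col=5), (row=8, col=4)
  Distance 5: (row=3, col=0), (row=3, col=2), (row=4, col=5), (row=6, col=5), (row=9, col=4)  <- goal reached here
One shortest path (5 moves): (row=6, col=2) -> (row=6, col=3) -> (row=5, col=3) -> (row=5, col=4) -> (row=5, col=5) -> (row=4, col=5)

Answer: Shortest path length: 5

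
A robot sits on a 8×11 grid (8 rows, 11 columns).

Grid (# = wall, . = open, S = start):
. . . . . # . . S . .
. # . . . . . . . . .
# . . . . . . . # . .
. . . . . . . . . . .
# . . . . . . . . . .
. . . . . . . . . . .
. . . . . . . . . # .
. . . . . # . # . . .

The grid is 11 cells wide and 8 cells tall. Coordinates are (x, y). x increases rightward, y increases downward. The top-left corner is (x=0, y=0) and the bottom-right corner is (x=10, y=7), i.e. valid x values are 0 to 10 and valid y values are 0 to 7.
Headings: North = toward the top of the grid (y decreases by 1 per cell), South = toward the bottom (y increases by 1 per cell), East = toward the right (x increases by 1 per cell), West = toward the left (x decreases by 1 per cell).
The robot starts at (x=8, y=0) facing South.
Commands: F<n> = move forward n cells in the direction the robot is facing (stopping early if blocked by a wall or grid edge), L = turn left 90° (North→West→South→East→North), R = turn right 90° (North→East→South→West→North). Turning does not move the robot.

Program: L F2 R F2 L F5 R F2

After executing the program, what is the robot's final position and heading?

Answer: Final position: (x=10, y=4), facing South

Derivation:
Start: (x=8, y=0), facing South
  L: turn left, now facing East
  F2: move forward 2, now at (x=10, y=0)
  R: turn right, now facing South
  F2: move forward 2, now at (x=10, y=2)
  L: turn left, now facing East
  F5: move forward 0/5 (blocked), now at (x=10, y=2)
  R: turn right, now facing South
  F2: move forward 2, now at (x=10, y=4)
Final: (x=10, y=4), facing South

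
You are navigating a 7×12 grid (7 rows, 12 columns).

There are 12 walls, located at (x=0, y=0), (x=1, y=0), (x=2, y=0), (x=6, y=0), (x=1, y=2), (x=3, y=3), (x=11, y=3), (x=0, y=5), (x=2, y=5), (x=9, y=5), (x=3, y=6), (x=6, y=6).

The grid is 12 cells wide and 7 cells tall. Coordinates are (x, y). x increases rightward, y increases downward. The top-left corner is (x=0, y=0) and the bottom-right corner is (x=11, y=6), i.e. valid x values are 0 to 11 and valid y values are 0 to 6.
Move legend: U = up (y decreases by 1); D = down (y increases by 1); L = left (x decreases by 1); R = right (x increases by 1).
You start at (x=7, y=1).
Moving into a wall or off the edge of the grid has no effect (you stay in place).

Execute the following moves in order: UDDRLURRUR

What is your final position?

Answer: Final position: (x=10, y=0)

Derivation:
Start: (x=7, y=1)
  U (up): (x=7, y=1) -> (x=7, y=0)
  D (down): (x=7, y=0) -> (x=7, y=1)
  D (down): (x=7, y=1) -> (x=7, y=2)
  R (right): (x=7, y=2) -> (x=8, y=2)
  L (left): (x=8, y=2) -> (x=7, y=2)
  U (up): (x=7, y=2) -> (x=7, y=1)
  R (right): (x=7, y=1) -> (x=8, y=1)
  R (right): (x=8, y=1) -> (x=9, y=1)
  U (up): (x=9, y=1) -> (x=9, y=0)
  R (right): (x=9, y=0) -> (x=10, y=0)
Final: (x=10, y=0)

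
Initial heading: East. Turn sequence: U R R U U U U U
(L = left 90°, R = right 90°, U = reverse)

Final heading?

Start: East
  U (U-turn (180°)) -> West
  R (right (90° clockwise)) -> North
  R (right (90° clockwise)) -> East
  U (U-turn (180°)) -> West
  U (U-turn (180°)) -> East
  U (U-turn (180°)) -> West
  U (U-turn (180°)) -> East
  U (U-turn (180°)) -> West
Final: West

Answer: Final heading: West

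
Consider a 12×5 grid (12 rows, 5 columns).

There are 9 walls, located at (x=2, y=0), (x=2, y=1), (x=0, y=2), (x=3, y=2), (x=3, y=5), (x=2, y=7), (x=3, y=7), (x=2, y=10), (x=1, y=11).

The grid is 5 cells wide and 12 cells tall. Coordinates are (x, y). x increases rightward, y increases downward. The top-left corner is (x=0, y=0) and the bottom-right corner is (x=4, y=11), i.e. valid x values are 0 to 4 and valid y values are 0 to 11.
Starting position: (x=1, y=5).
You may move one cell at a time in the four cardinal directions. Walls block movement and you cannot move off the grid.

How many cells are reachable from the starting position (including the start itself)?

Answer: Reachable cells: 51

Derivation:
BFS flood-fill from (x=1, y=5):
  Distance 0: (x=1, y=5)
  Distance 1: (x=1, y=4), (x=0, y=5), (x=2, y=5), (x=1, y=6)
  Distance 2: (x=1, y=3), (x=0, y=4), (x=2, y=4), (x=0, y=6), (x=2, y=6), (x=1, y=7)
  Distance 3: (x=1, y=2), (x=0, y=3), (x=2, y=3), (x=3, y=4), (x=3, y=6), (x=0, y=7), (x=1, y=8)
  Distance 4: (x=1, y=1), (x=2, y=2), (x=3, y=3), (x=4, y=4), (x=4, y=6), (x=0, y=8), (x=2, y=8), (x=1, y=9)
  Distance 5: (x=1, y=0), (x=0, y=1), (x=4, y=3), (x=4, y=5), (x=4, y=7), (x=3, y=8), (x=0, y=9), (x=2, y=9), (x=1, y=10)
  Distance 6: (x=0, y=0), (x=4, y=2), (x=4, y=8), (x=3, y=9), (x=0, y=10)
  Distance 7: (x=4, y=1), (x=4, y=9), (x=3, y=10), (x=0, y=11)
  Distance 8: (x=4, y=0), (x=3, y=1), (x=4, y=10), (x=3, y=11)
  Distance 9: (x=3, y=0), (x=2, y=11), (x=4, y=11)
Total reachable: 51 (grid has 51 open cells total)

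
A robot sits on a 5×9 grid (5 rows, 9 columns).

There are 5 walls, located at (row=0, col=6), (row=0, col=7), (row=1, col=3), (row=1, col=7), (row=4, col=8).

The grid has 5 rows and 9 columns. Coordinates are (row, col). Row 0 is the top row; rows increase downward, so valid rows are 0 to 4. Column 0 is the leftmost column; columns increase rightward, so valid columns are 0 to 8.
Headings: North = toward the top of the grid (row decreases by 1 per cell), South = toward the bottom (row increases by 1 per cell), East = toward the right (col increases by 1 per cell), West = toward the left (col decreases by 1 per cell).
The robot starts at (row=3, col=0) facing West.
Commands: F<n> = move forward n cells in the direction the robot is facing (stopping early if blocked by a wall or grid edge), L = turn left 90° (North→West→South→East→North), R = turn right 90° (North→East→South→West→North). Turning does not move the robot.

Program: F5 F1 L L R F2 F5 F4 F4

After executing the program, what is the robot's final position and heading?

Start: (row=3, col=0), facing West
  F5: move forward 0/5 (blocked), now at (row=3, col=0)
  F1: move forward 0/1 (blocked), now at (row=3, col=0)
  L: turn left, now facing South
  L: turn left, now facing East
  R: turn right, now facing South
  F2: move forward 1/2 (blocked), now at (row=4, col=0)
  F5: move forward 0/5 (blocked), now at (row=4, col=0)
  F4: move forward 0/4 (blocked), now at (row=4, col=0)
  F4: move forward 0/4 (blocked), now at (row=4, col=0)
Final: (row=4, col=0), facing South

Answer: Final position: (row=4, col=0), facing South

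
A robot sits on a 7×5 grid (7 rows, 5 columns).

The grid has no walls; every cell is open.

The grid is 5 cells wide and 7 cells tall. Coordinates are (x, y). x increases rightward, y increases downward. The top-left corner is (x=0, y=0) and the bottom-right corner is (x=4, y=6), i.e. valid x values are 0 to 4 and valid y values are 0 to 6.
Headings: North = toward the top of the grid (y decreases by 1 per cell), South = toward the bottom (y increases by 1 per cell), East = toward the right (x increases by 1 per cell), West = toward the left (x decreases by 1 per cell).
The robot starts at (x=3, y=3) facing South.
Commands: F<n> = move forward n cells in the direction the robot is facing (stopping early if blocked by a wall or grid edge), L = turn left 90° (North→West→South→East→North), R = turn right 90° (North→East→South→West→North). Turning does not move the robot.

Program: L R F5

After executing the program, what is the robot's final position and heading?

Answer: Final position: (x=3, y=6), facing South

Derivation:
Start: (x=3, y=3), facing South
  L: turn left, now facing East
  R: turn right, now facing South
  F5: move forward 3/5 (blocked), now at (x=3, y=6)
Final: (x=3, y=6), facing South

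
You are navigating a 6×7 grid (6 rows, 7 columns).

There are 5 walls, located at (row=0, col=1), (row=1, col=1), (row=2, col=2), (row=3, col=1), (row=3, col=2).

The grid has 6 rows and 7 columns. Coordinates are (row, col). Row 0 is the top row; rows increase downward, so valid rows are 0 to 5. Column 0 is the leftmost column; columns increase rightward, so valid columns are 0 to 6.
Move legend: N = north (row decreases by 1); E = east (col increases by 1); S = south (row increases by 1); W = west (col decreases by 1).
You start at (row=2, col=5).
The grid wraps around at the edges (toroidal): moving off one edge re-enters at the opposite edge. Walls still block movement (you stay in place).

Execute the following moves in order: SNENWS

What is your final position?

Start: (row=2, col=5)
  S (south): (row=2, col=5) -> (row=3, col=5)
  N (north): (row=3, col=5) -> (row=2, col=5)
  E (east): (row=2, col=5) -> (row=2, col=6)
  N (north): (row=2, col=6) -> (row=1, col=6)
  W (west): (row=1, col=6) -> (row=1, col=5)
  S (south): (row=1, col=5) -> (row=2, col=5)
Final: (row=2, col=5)

Answer: Final position: (row=2, col=5)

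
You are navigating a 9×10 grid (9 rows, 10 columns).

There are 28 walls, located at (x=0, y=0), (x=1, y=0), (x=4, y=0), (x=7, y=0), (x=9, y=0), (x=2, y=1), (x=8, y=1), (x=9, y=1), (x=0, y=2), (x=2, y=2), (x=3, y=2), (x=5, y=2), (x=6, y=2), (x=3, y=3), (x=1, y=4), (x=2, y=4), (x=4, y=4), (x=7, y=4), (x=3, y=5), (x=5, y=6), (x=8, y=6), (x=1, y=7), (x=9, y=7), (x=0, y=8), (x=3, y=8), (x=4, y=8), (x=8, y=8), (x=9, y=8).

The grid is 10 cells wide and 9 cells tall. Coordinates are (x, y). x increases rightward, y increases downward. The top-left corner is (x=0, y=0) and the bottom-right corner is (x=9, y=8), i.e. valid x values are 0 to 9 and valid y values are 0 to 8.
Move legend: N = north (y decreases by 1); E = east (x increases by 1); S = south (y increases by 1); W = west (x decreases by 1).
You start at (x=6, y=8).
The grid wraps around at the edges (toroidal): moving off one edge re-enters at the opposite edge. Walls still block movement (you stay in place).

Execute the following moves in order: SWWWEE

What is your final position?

Start: (x=6, y=8)
  S (south): (x=6, y=8) -> (x=6, y=0)
  W (west): (x=6, y=0) -> (x=5, y=0)
  W (west): blocked, stay at (x=5, y=0)
  W (west): blocked, stay at (x=5, y=0)
  E (east): (x=5, y=0) -> (x=6, y=0)
  E (east): blocked, stay at (x=6, y=0)
Final: (x=6, y=0)

Answer: Final position: (x=6, y=0)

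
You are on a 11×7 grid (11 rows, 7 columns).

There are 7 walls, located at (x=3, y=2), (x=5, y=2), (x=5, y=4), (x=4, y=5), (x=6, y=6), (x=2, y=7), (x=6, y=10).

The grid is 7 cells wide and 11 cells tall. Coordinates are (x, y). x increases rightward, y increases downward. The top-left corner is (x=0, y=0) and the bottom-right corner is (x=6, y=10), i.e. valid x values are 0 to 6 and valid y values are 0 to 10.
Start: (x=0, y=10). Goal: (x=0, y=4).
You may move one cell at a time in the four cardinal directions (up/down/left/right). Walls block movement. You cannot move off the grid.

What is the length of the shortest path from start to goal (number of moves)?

BFS from (x=0, y=10) until reaching (x=0, y=4):
  Distance 0: (x=0, y=10)
  Distance 1: (x=0, y=9), (x=1, y=10)
  Distance 2: (x=0, y=8), (x=1, y=9), (x=2, y=10)
  Distance 3: (x=0, y=7), (x=1, y=8), (x=2, y=9), (x=3, y=10)
  Distance 4: (x=0, y=6), (x=1, y=7), (x=2, y=8), (x=3, y=9), (x=4, y=10)
  Distance 5: (x=0, y=5), (x=1, y=6), (x=3, y=8), (x=4, y=9), (x=5, y=10)
  Distance 6: (x=0, y=4), (x=1, y=5), (x=2, y=6), (x=3, y=7), (x=4, y=8), (x=5, y=9)  <- goal reached here
One shortest path (6 moves): (x=0, y=10) -> (x=0, y=9) -> (x=0, y=8) -> (x=0, y=7) -> (x=0, y=6) -> (x=0, y=5) -> (x=0, y=4)

Answer: Shortest path length: 6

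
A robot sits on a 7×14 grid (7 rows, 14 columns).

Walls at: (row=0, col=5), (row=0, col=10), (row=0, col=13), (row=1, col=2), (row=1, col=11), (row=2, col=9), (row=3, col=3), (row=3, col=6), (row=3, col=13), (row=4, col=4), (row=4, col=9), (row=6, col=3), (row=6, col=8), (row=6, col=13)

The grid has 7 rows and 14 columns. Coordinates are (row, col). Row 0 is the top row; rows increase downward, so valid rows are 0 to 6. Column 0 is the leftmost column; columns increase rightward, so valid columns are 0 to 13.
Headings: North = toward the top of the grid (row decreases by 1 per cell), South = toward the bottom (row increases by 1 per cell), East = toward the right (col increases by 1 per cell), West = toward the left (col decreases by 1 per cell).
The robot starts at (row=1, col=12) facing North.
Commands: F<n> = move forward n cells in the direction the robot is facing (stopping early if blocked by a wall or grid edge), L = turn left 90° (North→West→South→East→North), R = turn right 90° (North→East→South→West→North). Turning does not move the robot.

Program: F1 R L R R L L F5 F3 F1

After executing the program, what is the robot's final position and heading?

Start: (row=1, col=12), facing North
  F1: move forward 1, now at (row=0, col=12)
  R: turn right, now facing East
  L: turn left, now facing North
  R: turn right, now facing East
  R: turn right, now facing South
  L: turn left, now facing East
  L: turn left, now facing North
  F5: move forward 0/5 (blocked), now at (row=0, col=12)
  F3: move forward 0/3 (blocked), now at (row=0, col=12)
  F1: move forward 0/1 (blocked), now at (row=0, col=12)
Final: (row=0, col=12), facing North

Answer: Final position: (row=0, col=12), facing North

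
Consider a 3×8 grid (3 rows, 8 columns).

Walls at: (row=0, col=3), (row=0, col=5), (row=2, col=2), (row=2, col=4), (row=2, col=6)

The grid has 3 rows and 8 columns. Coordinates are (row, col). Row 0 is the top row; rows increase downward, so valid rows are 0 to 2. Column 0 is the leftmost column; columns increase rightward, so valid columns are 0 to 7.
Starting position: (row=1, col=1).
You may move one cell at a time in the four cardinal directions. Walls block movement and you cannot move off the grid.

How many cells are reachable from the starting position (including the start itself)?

Answer: Reachable cells: 19

Derivation:
BFS flood-fill from (row=1, col=1):
  Distance 0: (row=1, col=1)
  Distance 1: (row=0, col=1), (row=1, col=0), (row=1, col=2), (row=2, col=1)
  Distance 2: (row=0, col=0), (row=0, col=2), (row=1, col=3), (row=2, col=0)
  Distance 3: (row=1, col=4), (row=2, col=3)
  Distance 4: (row=0, col=4), (row=1, col=5)
  Distance 5: (row=1, col=6), (row=2, col=5)
  Distance 6: (row=0, col=6), (row=1, col=7)
  Distance 7: (row=0, col=7), (row=2, col=7)
Total reachable: 19 (grid has 19 open cells total)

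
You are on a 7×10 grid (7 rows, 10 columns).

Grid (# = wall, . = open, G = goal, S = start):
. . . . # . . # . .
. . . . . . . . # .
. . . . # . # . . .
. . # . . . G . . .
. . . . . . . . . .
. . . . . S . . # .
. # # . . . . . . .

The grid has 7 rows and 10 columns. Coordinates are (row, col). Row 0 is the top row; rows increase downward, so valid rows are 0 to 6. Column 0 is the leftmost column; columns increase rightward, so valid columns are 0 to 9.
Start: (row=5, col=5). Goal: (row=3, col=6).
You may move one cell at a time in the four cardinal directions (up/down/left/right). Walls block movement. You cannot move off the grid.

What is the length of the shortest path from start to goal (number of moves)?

BFS from (row=5, col=5) until reaching (row=3, col=6):
  Distance 0: (row=5, col=5)
  Distance 1: (row=4, col=5), (row=5, col=4), (row=5, col=6), (row=6, col=5)
  Distance 2: (row=3, col=5), (row=4, col=4), (row=4, col=6), (row=5, col=3), (row=5, col=7), (row=6, col=4), (row=6, col=6)
  Distance 3: (row=2, col=5), (row=3, col=4), (row=3, col=6), (row=4, col=3), (row=4, col=7), (row=5, col=2), (row=6, col=3), (row=6, col=7)  <- goal reached here
One shortest path (3 moves): (row=5, col=5) -> (row=5, col=6) -> (row=4, col=6) -> (row=3, col=6)

Answer: Shortest path length: 3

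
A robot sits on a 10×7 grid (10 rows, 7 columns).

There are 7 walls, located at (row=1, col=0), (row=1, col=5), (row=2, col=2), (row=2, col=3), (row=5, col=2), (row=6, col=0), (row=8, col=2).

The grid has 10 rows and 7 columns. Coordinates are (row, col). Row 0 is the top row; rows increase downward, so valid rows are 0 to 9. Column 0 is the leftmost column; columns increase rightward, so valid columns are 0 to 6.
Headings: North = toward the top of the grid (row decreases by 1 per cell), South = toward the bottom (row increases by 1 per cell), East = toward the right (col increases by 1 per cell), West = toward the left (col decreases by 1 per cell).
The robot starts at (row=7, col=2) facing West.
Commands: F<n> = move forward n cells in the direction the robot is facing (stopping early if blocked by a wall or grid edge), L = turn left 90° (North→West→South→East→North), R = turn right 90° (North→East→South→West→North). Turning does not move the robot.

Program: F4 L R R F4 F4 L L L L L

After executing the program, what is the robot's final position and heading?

Answer: Final position: (row=7, col=0), facing West

Derivation:
Start: (row=7, col=2), facing West
  F4: move forward 2/4 (blocked), now at (row=7, col=0)
  L: turn left, now facing South
  R: turn right, now facing West
  R: turn right, now facing North
  F4: move forward 0/4 (blocked), now at (row=7, col=0)
  F4: move forward 0/4 (blocked), now at (row=7, col=0)
  L: turn left, now facing West
  L: turn left, now facing South
  L: turn left, now facing East
  L: turn left, now facing North
  L: turn left, now facing West
Final: (row=7, col=0), facing West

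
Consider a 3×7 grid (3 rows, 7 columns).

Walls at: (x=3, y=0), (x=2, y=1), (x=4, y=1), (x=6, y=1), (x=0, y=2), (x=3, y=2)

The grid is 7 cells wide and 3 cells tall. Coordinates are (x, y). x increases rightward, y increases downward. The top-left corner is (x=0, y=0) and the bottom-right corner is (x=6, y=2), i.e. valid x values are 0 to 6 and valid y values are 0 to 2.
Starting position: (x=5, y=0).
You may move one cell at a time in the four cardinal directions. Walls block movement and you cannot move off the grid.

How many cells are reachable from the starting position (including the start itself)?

Answer: Reachable cells: 7

Derivation:
BFS flood-fill from (x=5, y=0):
  Distance 0: (x=5, y=0)
  Distance 1: (x=4, y=0), (x=6, y=0), (x=5, y=1)
  Distance 2: (x=5, y=2)
  Distance 3: (x=4, y=2), (x=6, y=2)
Total reachable: 7 (grid has 15 open cells total)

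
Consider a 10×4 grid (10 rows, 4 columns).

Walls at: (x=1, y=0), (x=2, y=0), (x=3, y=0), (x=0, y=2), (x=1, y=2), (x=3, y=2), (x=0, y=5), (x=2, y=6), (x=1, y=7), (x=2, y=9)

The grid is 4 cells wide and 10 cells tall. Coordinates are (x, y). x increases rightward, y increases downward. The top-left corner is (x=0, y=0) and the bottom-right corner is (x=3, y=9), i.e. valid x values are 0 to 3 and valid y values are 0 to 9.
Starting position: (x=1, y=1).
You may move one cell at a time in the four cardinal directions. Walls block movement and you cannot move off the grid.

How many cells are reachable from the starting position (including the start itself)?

Answer: Reachable cells: 30

Derivation:
BFS flood-fill from (x=1, y=1):
  Distance 0: (x=1, y=1)
  Distance 1: (x=0, y=1), (x=2, y=1)
  Distance 2: (x=0, y=0), (x=3, y=1), (x=2, y=2)
  Distance 3: (x=2, y=3)
  Distance 4: (x=1, y=3), (x=3, y=3), (x=2, y=4)
  Distance 5: (x=0, y=3), (x=1, y=4), (x=3, y=4), (x=2, y=5)
  Distance 6: (x=0, y=4), (x=1, y=5), (x=3, y=5)
  Distance 7: (x=1, y=6), (x=3, y=6)
  Distance 8: (x=0, y=6), (x=3, y=7)
  Distance 9: (x=0, y=7), (x=2, y=7), (x=3, y=8)
  Distance 10: (x=0, y=8), (x=2, y=8), (x=3, y=9)
  Distance 11: (x=1, y=8), (x=0, y=9)
  Distance 12: (x=1, y=9)
Total reachable: 30 (grid has 30 open cells total)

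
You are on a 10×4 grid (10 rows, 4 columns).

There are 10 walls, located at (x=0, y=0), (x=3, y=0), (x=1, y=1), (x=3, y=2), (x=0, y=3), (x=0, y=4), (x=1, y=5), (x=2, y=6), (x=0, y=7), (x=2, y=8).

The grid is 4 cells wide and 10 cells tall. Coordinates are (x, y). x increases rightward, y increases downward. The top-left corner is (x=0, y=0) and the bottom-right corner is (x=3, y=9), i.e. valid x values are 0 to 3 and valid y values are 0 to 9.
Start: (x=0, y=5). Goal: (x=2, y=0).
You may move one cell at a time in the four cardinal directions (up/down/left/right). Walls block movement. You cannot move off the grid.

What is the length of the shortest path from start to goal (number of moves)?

Answer: Shortest path length: 13

Derivation:
BFS from (x=0, y=5) until reaching (x=2, y=0):
  Distance 0: (x=0, y=5)
  Distance 1: (x=0, y=6)
  Distance 2: (x=1, y=6)
  Distance 3: (x=1, y=7)
  Distance 4: (x=2, y=7), (x=1, y=8)
  Distance 5: (x=3, y=7), (x=0, y=8), (x=1, y=9)
  Distance 6: (x=3, y=6), (x=3, y=8), (x=0, y=9), (x=2, y=9)
  Distance 7: (x=3, y=5), (x=3, y=9)
  Distance 8: (x=3, y=4), (x=2, y=5)
  Distance 9: (x=3, y=3), (x=2, y=4)
  Distance 10: (x=2, y=3), (x=1, y=4)
  Distance 11: (x=2, y=2), (x=1, y=3)
  Distance 12: (x=2, y=1), (x=1, y=2)
  Distance 13: (x=2, y=0), (x=3, y=1), (x=0, y=2)  <- goal reached here
One shortest path (13 moves): (x=0, y=5) -> (x=0, y=6) -> (x=1, y=6) -> (x=1, y=7) -> (x=2, y=7) -> (x=3, y=7) -> (x=3, y=6) -> (x=3, y=5) -> (x=2, y=5) -> (x=2, y=4) -> (x=2, y=3) -> (x=2, y=2) -> (x=2, y=1) -> (x=2, y=0)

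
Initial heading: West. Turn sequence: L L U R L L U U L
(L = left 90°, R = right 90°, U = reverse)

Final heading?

Start: West
  L (left (90° counter-clockwise)) -> South
  L (left (90° counter-clockwise)) -> East
  U (U-turn (180°)) -> West
  R (right (90° clockwise)) -> North
  L (left (90° counter-clockwise)) -> West
  L (left (90° counter-clockwise)) -> South
  U (U-turn (180°)) -> North
  U (U-turn (180°)) -> South
  L (left (90° counter-clockwise)) -> East
Final: East

Answer: Final heading: East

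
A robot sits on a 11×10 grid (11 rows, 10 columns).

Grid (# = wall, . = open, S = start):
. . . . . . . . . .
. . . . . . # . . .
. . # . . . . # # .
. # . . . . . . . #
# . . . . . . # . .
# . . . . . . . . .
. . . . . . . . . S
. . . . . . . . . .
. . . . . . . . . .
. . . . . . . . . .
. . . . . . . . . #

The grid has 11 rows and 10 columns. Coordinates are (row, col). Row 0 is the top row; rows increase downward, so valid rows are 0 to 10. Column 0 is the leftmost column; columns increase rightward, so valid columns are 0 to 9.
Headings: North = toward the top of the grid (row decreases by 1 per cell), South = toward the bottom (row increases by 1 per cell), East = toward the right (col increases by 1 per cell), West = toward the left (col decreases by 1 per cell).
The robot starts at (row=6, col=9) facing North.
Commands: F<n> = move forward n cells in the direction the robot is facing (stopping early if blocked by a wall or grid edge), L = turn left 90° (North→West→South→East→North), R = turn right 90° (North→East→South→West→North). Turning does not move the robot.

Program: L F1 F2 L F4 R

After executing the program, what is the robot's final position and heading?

Answer: Final position: (row=10, col=6), facing West

Derivation:
Start: (row=6, col=9), facing North
  L: turn left, now facing West
  F1: move forward 1, now at (row=6, col=8)
  F2: move forward 2, now at (row=6, col=6)
  L: turn left, now facing South
  F4: move forward 4, now at (row=10, col=6)
  R: turn right, now facing West
Final: (row=10, col=6), facing West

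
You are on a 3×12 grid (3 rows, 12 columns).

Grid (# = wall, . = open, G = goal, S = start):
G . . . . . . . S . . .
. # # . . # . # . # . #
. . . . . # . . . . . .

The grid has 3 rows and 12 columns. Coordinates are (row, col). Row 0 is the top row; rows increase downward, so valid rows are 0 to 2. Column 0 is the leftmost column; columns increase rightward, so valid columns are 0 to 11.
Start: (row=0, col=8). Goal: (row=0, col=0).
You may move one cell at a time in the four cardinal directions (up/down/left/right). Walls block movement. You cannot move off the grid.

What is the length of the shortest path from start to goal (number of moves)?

BFS from (row=0, col=8) until reaching (row=0, col=0):
  Distance 0: (row=0, col=8)
  Distance 1: (row=0, col=7), (row=0, col=9), (row=1, col=8)
  Distance 2: (row=0, col=6), (row=0, col=10), (row=2, col=8)
  Distance 3: (row=0, col=5), (row=0, col=11), (row=1, col=6), (row=1, col=10), (row=2, col=7), (row=2, col=9)
  Distance 4: (row=0, col=4), (row=2, col=6), (row=2, col=10)
  Distance 5: (row=0, col=3), (row=1, col=4), (row=2, col=11)
  Distance 6: (row=0, col=2), (row=1, col=3), (row=2, col=4)
  Distance 7: (row=0, col=1), (row=2, col=3)
  Distance 8: (row=0, col=0), (row=2, col=2)  <- goal reached here
One shortest path (8 moves): (row=0, col=8) -> (row=0, col=7) -> (row=0, col=6) -> (row=0, col=5) -> (row=0, col=4) -> (row=0, col=3) -> (row=0, col=2) -> (row=0, col=1) -> (row=0, col=0)

Answer: Shortest path length: 8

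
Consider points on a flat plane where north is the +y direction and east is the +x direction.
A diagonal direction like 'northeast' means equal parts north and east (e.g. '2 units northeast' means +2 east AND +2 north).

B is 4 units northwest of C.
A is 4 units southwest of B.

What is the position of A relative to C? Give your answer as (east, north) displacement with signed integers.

Answer: A is at (east=-8, north=0) relative to C.

Derivation:
Place C at the origin (east=0, north=0).
  B is 4 units northwest of C: delta (east=-4, north=+4); B at (east=-4, north=4).
  A is 4 units southwest of B: delta (east=-4, north=-4); A at (east=-8, north=0).
Therefore A relative to C: (east=-8, north=0).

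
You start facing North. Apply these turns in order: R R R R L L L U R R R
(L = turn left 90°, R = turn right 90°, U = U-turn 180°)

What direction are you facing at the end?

Start: North
  R (right (90° clockwise)) -> East
  R (right (90° clockwise)) -> South
  R (right (90° clockwise)) -> West
  R (right (90° clockwise)) -> North
  L (left (90° counter-clockwise)) -> West
  L (left (90° counter-clockwise)) -> South
  L (left (90° counter-clockwise)) -> East
  U (U-turn (180°)) -> West
  R (right (90° clockwise)) -> North
  R (right (90° clockwise)) -> East
  R (right (90° clockwise)) -> South
Final: South

Answer: Final heading: South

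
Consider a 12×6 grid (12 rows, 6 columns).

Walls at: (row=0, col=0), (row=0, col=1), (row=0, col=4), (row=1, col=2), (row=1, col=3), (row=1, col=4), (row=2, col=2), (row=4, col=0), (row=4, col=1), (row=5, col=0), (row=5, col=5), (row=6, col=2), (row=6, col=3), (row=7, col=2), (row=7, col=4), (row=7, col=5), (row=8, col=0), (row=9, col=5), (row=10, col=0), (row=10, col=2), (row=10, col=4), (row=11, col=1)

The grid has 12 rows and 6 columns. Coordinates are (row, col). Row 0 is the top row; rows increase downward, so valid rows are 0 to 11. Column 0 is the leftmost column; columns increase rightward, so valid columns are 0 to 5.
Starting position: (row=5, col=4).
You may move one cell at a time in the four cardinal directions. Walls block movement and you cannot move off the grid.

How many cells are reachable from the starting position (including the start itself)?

BFS flood-fill from (row=5, col=4):
  Distance 0: (row=5, col=4)
  Distance 1: (row=4, col=4), (row=5, col=3), (row=6, col=4)
  Distance 2: (row=3, col=4), (row=4, col=3), (row=4, col=5), (row=5, col=2), (row=6, col=5)
  Distance 3: (row=2, col=4), (row=3, col=3), (row=3, col=5), (row=4, col=2), (row=5, col=1)
  Distance 4: (row=2, col=3), (row=2, col=5), (row=3, col=2), (row=6, col=1)
  Distance 5: (row=1, col=5), (row=3, col=1), (row=6, col=0), (row=7, col=1)
  Distance 6: (row=0, col=5), (row=2, col=1), (row=3, col=0), (row=7, col=0), (row=8, col=1)
  Distance 7: (row=1, col=1), (row=2, col=0), (row=8, col=2), (row=9, col=1)
  Distance 8: (row=1, col=0), (row=8, col=3), (row=9, col=0), (row=9, col=2), (row=10, col=1)
  Distance 9: (row=7, col=3), (row=8, col=4), (row=9, col=3)
  Distance 10: (row=8, col=5), (row=9, col=4), (row=10, col=3)
  Distance 11: (row=11, col=3)
  Distance 12: (row=11, col=2), (row=11, col=4)
  Distance 13: (row=11, col=5)
  Distance 14: (row=10, col=5)
Total reachable: 47 (grid has 50 open cells total)

Answer: Reachable cells: 47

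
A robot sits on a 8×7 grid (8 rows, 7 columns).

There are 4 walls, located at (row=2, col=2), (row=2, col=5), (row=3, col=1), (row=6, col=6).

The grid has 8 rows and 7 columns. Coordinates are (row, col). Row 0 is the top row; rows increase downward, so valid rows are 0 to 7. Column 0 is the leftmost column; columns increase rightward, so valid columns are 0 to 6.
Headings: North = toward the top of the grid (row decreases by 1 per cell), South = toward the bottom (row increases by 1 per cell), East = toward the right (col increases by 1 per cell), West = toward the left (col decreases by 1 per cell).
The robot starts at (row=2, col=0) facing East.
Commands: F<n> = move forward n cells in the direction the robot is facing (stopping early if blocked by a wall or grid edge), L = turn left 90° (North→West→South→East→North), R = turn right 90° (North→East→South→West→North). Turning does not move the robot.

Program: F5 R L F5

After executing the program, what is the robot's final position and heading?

Start: (row=2, col=0), facing East
  F5: move forward 1/5 (blocked), now at (row=2, col=1)
  R: turn right, now facing South
  L: turn left, now facing East
  F5: move forward 0/5 (blocked), now at (row=2, col=1)
Final: (row=2, col=1), facing East

Answer: Final position: (row=2, col=1), facing East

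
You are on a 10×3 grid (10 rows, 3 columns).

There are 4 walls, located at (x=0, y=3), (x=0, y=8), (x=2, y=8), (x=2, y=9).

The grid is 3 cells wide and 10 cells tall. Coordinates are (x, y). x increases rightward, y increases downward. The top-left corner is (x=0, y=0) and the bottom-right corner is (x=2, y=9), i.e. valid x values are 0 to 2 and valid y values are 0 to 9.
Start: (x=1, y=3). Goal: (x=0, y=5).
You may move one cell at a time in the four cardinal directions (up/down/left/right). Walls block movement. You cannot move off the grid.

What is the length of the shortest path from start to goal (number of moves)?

BFS from (x=1, y=3) until reaching (x=0, y=5):
  Distance 0: (x=1, y=3)
  Distance 1: (x=1, y=2), (x=2, y=3), (x=1, y=4)
  Distance 2: (x=1, y=1), (x=0, y=2), (x=2, y=2), (x=0, y=4), (x=2, y=4), (x=1, y=5)
  Distance 3: (x=1, y=0), (x=0, y=1), (x=2, y=1), (x=0, y=5), (x=2, y=5), (x=1, y=6)  <- goal reached here
One shortest path (3 moves): (x=1, y=3) -> (x=1, y=4) -> (x=0, y=4) -> (x=0, y=5)

Answer: Shortest path length: 3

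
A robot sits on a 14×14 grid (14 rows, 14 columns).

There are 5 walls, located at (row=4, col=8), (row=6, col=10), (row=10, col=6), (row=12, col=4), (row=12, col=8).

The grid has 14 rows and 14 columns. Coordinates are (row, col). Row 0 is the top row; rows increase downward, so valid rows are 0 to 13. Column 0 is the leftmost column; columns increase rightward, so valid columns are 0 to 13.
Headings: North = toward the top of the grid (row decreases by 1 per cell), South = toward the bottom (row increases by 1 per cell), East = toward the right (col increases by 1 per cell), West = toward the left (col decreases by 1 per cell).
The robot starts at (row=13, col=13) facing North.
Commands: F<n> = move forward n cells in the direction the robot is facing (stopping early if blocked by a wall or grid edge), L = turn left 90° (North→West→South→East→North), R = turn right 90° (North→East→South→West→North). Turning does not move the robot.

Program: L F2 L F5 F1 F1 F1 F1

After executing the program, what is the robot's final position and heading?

Start: (row=13, col=13), facing North
  L: turn left, now facing West
  F2: move forward 2, now at (row=13, col=11)
  L: turn left, now facing South
  F5: move forward 0/5 (blocked), now at (row=13, col=11)
  [×4]F1: move forward 0/1 (blocked), now at (row=13, col=11)
Final: (row=13, col=11), facing South

Answer: Final position: (row=13, col=11), facing South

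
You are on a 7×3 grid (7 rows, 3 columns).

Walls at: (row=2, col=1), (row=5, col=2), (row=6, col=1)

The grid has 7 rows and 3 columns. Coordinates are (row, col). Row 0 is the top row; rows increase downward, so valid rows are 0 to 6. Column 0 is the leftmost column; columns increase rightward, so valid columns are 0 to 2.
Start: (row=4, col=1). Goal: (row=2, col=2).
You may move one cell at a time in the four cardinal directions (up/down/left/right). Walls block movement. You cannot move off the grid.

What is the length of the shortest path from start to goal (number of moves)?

Answer: Shortest path length: 3

Derivation:
BFS from (row=4, col=1) until reaching (row=2, col=2):
  Distance 0: (row=4, col=1)
  Distance 1: (row=3, col=1), (row=4, col=0), (row=4, col=2), (row=5, col=1)
  Distance 2: (row=3, col=0), (row=3, col=2), (row=5, col=0)
  Distance 3: (row=2, col=0), (row=2, col=2), (row=6, col=0)  <- goal reached here
One shortest path (3 moves): (row=4, col=1) -> (row=4, col=2) -> (row=3, col=2) -> (row=2, col=2)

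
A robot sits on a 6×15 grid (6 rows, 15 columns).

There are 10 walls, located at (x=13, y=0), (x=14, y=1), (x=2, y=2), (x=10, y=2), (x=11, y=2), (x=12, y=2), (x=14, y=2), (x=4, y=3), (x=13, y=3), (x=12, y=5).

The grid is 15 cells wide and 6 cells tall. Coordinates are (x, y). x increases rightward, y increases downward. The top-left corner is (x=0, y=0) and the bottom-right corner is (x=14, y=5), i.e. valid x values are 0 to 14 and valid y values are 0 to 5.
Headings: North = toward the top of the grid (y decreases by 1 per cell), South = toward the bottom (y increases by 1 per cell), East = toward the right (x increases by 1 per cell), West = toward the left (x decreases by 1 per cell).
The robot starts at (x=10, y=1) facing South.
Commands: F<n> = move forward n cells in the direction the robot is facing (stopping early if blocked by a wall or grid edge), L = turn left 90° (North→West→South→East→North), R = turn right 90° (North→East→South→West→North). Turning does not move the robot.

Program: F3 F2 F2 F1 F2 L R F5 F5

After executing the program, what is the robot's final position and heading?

Start: (x=10, y=1), facing South
  F3: move forward 0/3 (blocked), now at (x=10, y=1)
  F2: move forward 0/2 (blocked), now at (x=10, y=1)
  F2: move forward 0/2 (blocked), now at (x=10, y=1)
  F1: move forward 0/1 (blocked), now at (x=10, y=1)
  F2: move forward 0/2 (blocked), now at (x=10, y=1)
  L: turn left, now facing East
  R: turn right, now facing South
  F5: move forward 0/5 (blocked), now at (x=10, y=1)
  F5: move forward 0/5 (blocked), now at (x=10, y=1)
Final: (x=10, y=1), facing South

Answer: Final position: (x=10, y=1), facing South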